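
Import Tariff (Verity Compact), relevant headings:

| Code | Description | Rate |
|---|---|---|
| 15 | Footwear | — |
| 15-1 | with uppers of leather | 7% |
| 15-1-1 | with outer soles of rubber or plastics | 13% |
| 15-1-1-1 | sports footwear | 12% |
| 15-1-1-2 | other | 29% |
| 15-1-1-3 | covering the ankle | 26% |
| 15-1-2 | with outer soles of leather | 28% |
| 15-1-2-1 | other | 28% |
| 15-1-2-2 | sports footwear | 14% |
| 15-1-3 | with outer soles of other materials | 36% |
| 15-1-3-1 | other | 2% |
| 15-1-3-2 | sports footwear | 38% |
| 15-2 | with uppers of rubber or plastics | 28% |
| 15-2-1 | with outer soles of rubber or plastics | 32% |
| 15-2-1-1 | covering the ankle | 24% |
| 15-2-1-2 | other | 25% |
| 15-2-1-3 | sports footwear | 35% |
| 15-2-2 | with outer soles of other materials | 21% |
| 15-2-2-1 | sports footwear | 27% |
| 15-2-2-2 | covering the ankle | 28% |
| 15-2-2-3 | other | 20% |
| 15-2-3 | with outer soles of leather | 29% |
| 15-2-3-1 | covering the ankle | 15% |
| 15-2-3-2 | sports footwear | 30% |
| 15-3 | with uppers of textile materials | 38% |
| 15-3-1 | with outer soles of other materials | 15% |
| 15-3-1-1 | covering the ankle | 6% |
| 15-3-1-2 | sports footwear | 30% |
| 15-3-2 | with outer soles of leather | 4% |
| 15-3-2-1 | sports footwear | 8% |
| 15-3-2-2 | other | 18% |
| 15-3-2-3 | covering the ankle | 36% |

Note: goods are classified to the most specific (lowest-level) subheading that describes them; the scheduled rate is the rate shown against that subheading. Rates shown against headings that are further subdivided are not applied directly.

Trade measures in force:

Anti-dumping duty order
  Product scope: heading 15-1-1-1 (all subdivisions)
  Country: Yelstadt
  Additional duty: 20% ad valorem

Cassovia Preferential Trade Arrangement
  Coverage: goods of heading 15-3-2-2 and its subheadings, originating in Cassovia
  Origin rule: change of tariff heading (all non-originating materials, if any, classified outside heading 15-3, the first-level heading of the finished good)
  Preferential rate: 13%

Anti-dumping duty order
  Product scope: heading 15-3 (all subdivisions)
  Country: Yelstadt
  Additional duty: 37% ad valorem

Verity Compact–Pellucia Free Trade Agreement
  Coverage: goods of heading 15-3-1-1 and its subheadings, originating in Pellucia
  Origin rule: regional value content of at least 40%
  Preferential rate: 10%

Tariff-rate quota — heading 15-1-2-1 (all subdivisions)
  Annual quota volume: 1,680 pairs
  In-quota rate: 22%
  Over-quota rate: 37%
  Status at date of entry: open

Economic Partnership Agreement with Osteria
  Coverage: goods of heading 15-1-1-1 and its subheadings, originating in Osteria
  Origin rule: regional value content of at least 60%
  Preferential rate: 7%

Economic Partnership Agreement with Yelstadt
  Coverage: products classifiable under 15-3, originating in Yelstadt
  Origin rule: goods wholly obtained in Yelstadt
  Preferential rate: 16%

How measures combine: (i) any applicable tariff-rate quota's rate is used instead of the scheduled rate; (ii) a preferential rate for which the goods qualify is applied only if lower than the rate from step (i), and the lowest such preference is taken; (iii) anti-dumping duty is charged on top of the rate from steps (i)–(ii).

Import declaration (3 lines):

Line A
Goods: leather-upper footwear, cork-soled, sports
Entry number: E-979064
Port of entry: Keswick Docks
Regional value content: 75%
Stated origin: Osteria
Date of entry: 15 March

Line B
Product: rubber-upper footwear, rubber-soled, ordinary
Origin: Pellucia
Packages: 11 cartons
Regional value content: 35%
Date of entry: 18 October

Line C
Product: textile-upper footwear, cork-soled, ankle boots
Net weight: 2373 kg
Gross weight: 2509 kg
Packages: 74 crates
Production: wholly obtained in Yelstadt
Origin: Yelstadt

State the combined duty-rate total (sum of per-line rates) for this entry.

106%

Line A: leather-upper → 15-1; cork-soled → 15-1-3; sports → 15-1-3-2. Scheduled 38%. Osteria agreement on 15-1-1-1: 15-1-3-2 not covered. → 38%.
Line B: rubber-upper → 15-2; rubber-soled → 15-2-1; ordinary → 15-2-1-2. Scheduled 25%. Pellucia agreement on 15-3-1-1: 15-2-1-2 not covered. → 25%.
Line C: textile-upper → 15-3; cork-soled → 15-3-1; ankle boots → 15-3-1-1. Scheduled 6%. Yelstadt agreement on 15-3: wholly obtained → 16% available; preference 16% not lower than 6% → no reduction; anti-dumping (Yelstadt, 15-3): +37%; total 6% + 37% = 43%. → 43%.
Sum: 38% + 25% + 43% = 106%.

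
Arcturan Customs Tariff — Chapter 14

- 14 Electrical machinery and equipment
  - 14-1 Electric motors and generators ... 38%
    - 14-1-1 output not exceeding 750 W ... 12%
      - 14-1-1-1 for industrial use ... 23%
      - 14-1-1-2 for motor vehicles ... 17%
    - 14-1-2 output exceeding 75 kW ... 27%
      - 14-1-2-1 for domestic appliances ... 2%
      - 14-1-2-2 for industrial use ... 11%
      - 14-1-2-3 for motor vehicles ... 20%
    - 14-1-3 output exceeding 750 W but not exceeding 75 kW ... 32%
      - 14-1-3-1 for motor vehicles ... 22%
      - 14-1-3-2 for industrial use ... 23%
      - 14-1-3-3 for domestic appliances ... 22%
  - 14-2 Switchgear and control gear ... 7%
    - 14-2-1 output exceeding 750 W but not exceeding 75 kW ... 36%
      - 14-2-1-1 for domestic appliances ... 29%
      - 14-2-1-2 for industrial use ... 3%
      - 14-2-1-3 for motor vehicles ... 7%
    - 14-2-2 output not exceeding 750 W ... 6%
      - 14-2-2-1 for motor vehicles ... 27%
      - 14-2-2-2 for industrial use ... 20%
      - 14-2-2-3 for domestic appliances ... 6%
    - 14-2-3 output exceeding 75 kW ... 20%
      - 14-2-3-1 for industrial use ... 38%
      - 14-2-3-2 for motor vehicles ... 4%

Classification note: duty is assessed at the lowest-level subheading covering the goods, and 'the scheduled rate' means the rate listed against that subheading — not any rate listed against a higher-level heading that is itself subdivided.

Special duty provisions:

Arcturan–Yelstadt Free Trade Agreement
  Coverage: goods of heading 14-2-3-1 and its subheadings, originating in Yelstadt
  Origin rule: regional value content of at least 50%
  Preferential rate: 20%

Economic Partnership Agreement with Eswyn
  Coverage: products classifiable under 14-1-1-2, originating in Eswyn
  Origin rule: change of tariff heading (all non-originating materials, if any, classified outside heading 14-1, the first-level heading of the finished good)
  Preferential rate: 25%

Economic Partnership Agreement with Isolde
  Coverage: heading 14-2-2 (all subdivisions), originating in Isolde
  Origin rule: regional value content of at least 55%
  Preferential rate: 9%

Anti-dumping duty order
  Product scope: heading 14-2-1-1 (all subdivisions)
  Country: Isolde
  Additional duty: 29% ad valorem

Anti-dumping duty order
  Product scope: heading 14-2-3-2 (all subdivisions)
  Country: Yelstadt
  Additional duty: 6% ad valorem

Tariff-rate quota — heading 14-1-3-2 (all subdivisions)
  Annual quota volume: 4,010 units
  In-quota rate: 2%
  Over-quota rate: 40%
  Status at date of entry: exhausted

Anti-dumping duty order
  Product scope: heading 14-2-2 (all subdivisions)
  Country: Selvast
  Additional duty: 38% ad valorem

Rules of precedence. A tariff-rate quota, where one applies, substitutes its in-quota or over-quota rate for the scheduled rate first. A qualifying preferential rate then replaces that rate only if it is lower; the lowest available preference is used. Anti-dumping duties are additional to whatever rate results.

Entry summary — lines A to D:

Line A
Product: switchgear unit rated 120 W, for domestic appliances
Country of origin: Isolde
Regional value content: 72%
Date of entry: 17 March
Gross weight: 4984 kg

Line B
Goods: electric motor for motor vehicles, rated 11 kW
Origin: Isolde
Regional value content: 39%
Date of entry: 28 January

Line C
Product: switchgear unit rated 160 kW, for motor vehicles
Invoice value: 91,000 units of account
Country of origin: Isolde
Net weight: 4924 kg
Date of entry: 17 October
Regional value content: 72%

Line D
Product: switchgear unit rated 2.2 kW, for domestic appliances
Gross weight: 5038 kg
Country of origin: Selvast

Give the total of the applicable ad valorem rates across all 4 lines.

Line A: switchgear unit → 14-2; rated 120 W → 14-2-2; for domestic appliances → 14-2-2-3. Scheduled 6%. Isolde agreement on 14-2-2: RVC ≥ 55% → 9% available; preference 9% not lower than 6% → no reduction. → 6%.
Line B: electric motor → 14-1; rated 11 kW → 14-1-3; for motor vehicles → 14-1-3-1. Scheduled 22%. Isolde agreement on 14-2-2: 14-1-3-1 not covered. → 22%.
Line C: switchgear unit → 14-2; rated 160 kW → 14-2-3; for motor vehicles → 14-2-3-2. Scheduled 4%. Isolde agreement on 14-2-2: 14-2-3-2 not covered. → 4%.
Line D: switchgear unit → 14-2; rated 2.2 kW → 14-2-1; for domestic appliances → 14-2-1-1. Scheduled 29%. No special measure applies. → 29%.
Sum: 6% + 22% + 4% + 29% = 61%.

61%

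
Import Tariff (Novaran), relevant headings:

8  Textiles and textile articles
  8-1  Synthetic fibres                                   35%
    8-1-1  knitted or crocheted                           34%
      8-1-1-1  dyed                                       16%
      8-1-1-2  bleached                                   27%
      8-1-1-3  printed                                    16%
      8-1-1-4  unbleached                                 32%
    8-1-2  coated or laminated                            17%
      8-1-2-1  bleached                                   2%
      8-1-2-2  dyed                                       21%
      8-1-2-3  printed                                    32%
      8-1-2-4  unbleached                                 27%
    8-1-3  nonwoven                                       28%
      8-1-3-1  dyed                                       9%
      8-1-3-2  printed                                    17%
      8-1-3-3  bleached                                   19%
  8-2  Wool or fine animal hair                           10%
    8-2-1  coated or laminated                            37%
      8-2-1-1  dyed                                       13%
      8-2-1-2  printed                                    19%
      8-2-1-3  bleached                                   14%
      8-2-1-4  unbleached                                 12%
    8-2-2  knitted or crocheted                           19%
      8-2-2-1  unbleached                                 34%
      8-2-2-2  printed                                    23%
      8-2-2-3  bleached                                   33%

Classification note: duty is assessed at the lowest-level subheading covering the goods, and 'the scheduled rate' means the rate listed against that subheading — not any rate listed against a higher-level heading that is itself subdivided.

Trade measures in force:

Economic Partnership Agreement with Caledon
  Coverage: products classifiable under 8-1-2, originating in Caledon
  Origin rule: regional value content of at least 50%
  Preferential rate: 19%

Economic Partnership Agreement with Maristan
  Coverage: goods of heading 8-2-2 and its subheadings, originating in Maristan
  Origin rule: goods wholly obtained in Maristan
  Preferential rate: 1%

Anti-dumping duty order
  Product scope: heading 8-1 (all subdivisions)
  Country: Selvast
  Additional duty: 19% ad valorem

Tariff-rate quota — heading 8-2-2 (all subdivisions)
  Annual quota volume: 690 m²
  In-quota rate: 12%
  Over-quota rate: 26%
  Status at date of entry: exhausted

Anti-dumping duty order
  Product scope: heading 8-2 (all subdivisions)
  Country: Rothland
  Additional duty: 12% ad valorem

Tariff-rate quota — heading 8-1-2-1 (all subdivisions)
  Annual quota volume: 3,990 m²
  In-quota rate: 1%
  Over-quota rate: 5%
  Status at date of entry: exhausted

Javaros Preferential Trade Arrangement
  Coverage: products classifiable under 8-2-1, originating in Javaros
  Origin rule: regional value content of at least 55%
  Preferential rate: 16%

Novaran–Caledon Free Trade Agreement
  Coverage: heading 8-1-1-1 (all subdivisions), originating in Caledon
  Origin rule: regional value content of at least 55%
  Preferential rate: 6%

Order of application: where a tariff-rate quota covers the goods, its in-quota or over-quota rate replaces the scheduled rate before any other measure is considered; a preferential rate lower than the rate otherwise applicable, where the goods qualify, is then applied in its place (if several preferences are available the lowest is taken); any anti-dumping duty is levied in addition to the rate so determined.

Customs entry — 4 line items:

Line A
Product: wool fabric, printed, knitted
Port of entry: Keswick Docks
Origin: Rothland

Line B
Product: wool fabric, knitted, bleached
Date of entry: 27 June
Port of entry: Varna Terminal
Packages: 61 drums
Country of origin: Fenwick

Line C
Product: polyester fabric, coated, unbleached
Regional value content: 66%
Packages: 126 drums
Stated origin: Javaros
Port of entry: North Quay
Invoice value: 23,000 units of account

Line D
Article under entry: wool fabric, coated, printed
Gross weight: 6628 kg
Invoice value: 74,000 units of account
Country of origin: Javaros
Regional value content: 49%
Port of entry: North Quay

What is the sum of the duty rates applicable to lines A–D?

Line A: wool → 8-2; knitted → 8-2-2; printed → 8-2-2-2. Scheduled 23%. quota on 8-2-2 exhausted → over-quota 26%; anti-dumping (Rothland, 8-2): +12%; total 26% + 12% = 38%. → 38%.
Line B: wool → 8-2; knitted → 8-2-2; bleached → 8-2-2-3. Scheduled 33%. quota on 8-2-2 exhausted → over-quota 26%. → 26%.
Line C: polyester → 8-1; coated → 8-1-2; unbleached → 8-1-2-4. Scheduled 27%. Javaros agreement on 8-2-1: 8-1-2-4 not covered. → 27%.
Line D: wool → 8-2; coated → 8-2-1; printed → 8-2-1-2. Scheduled 19%. Javaros agreement on 8-2-1: RVC < 55%. → 19%.
Sum: 38% + 26% + 27% + 19% = 110%.

110%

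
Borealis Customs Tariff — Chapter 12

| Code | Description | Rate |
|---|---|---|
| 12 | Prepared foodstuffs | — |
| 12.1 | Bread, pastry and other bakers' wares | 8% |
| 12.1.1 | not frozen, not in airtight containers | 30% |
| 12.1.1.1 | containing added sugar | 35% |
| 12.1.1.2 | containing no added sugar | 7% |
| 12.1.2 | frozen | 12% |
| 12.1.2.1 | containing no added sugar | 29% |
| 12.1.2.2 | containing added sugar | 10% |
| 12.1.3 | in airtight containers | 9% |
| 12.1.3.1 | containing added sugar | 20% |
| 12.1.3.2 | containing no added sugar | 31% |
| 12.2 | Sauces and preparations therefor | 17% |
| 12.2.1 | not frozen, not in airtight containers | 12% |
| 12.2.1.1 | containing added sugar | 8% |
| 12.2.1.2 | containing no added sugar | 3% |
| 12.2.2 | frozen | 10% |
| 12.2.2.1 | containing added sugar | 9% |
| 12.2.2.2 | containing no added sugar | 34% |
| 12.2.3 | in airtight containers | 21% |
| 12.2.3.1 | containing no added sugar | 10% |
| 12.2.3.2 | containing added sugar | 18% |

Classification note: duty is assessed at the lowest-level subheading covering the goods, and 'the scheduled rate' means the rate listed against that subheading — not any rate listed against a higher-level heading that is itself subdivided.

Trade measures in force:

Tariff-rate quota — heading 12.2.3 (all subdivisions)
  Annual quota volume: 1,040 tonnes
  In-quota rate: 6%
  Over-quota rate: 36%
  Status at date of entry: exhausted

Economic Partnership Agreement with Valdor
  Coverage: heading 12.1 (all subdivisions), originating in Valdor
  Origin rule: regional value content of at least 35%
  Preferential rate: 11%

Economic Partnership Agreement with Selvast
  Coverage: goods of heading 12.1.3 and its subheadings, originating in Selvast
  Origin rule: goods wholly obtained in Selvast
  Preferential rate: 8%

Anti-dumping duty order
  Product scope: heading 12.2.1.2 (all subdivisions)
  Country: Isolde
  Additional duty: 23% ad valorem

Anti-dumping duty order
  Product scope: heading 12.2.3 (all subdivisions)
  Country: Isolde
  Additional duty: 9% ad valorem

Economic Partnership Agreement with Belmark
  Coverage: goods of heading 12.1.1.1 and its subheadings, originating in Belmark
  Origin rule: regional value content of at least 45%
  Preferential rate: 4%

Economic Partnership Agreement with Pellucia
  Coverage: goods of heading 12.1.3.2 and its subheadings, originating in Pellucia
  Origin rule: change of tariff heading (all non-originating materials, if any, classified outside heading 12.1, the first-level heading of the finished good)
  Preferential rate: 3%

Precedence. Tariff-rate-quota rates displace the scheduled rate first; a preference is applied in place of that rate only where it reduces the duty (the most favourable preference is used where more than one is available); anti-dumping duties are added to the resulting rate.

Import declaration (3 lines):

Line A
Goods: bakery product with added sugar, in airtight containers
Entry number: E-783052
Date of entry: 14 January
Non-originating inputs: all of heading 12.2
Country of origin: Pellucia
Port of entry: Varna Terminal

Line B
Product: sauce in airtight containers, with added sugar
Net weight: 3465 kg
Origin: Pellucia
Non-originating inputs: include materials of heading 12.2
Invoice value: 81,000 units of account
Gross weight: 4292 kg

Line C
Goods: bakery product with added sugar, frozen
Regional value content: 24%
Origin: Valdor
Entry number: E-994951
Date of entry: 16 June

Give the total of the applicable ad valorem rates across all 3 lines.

66%

Line A: bakery product → 12.1; in airtight containers → 12.1.3; with added sugar → 12.1.3.1. Scheduled 20%. Pellucia agreement on 12.1.3.2: 12.1.3.1 not covered. → 20%.
Line B: sauce → 12.2; in airtight containers → 12.2.3; with added sugar → 12.2.3.2. Scheduled 18%. quota on 12.2.3 exhausted → over-quota 36%; Pellucia agreement on 12.1.3.2: 12.2.3.2 not covered. → 36%.
Line C: bakery product → 12.1; frozen → 12.1.2; with added sugar → 12.1.2.2. Scheduled 10%. Valdor agreement on 12.1: RVC < 35%. → 10%.
Sum: 20% + 36% + 10% = 66%.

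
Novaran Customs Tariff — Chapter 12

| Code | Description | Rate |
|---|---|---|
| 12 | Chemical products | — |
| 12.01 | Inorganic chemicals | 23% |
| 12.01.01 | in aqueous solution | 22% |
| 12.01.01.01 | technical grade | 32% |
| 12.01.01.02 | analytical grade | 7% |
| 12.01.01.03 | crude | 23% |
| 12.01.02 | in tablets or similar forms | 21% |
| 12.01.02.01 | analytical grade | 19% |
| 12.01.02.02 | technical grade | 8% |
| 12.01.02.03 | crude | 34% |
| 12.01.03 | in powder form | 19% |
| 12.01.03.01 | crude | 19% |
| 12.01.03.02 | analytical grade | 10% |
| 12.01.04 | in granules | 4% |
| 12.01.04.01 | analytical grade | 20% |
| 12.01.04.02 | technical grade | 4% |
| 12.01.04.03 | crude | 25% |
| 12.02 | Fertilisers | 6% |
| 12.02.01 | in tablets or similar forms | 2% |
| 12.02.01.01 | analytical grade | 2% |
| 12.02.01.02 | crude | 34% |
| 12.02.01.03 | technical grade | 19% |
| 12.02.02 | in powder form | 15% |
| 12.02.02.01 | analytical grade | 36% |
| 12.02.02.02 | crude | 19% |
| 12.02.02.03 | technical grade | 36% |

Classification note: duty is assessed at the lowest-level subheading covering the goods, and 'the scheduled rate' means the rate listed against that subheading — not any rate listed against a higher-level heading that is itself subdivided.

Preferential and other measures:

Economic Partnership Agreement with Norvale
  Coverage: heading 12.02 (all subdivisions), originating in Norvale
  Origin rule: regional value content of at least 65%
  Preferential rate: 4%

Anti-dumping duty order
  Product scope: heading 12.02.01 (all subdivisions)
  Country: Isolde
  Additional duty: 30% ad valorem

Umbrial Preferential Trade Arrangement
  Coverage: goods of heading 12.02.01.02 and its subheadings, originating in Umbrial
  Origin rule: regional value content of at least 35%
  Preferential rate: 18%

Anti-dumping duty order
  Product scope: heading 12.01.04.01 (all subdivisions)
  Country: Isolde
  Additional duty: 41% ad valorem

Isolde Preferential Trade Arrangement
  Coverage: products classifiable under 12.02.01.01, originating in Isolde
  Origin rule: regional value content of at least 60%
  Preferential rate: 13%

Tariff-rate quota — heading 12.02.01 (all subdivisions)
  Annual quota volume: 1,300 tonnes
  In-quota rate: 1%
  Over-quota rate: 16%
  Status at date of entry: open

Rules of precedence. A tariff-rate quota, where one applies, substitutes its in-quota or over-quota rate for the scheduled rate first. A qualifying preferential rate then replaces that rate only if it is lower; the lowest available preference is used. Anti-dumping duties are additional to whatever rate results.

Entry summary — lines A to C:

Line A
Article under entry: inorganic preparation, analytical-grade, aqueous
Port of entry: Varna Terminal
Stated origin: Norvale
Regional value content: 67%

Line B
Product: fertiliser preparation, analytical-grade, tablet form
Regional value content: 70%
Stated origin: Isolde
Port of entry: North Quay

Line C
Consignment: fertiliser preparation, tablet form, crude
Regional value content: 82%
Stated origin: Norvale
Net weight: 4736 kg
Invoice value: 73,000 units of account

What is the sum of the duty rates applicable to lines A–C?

39%

Line A: inorganic → 12.01; aqueous → 12.01.01; analytical-grade → 12.01.01.02. Scheduled 7%. Norvale agreement on 12.02: 12.01.01.02 not covered. → 7%.
Line B: fertiliser → 12.02; tablet form → 12.02.01; analytical-grade → 12.02.01.01. Scheduled 2%. quota on 12.02.01 open → in-quota 1%; Isolde agreement on 12.02.01.01: RVC ≥ 60% → 13% available; preference 13% not lower than 1% → no reduction; anti-dumping (Isolde, 12.02.01): +30%; total 1% + 30% = 31%. → 31%.
Line C: fertiliser → 12.02; tablet form → 12.02.01; crude → 12.02.01.02. Scheduled 34%. quota on 12.02.01 open → in-quota 1%; Norvale agreement on 12.02: RVC ≥ 65% → 4% available; preference 4% not lower than 1% → no reduction. → 1%.
Sum: 7% + 31% + 1% = 39%.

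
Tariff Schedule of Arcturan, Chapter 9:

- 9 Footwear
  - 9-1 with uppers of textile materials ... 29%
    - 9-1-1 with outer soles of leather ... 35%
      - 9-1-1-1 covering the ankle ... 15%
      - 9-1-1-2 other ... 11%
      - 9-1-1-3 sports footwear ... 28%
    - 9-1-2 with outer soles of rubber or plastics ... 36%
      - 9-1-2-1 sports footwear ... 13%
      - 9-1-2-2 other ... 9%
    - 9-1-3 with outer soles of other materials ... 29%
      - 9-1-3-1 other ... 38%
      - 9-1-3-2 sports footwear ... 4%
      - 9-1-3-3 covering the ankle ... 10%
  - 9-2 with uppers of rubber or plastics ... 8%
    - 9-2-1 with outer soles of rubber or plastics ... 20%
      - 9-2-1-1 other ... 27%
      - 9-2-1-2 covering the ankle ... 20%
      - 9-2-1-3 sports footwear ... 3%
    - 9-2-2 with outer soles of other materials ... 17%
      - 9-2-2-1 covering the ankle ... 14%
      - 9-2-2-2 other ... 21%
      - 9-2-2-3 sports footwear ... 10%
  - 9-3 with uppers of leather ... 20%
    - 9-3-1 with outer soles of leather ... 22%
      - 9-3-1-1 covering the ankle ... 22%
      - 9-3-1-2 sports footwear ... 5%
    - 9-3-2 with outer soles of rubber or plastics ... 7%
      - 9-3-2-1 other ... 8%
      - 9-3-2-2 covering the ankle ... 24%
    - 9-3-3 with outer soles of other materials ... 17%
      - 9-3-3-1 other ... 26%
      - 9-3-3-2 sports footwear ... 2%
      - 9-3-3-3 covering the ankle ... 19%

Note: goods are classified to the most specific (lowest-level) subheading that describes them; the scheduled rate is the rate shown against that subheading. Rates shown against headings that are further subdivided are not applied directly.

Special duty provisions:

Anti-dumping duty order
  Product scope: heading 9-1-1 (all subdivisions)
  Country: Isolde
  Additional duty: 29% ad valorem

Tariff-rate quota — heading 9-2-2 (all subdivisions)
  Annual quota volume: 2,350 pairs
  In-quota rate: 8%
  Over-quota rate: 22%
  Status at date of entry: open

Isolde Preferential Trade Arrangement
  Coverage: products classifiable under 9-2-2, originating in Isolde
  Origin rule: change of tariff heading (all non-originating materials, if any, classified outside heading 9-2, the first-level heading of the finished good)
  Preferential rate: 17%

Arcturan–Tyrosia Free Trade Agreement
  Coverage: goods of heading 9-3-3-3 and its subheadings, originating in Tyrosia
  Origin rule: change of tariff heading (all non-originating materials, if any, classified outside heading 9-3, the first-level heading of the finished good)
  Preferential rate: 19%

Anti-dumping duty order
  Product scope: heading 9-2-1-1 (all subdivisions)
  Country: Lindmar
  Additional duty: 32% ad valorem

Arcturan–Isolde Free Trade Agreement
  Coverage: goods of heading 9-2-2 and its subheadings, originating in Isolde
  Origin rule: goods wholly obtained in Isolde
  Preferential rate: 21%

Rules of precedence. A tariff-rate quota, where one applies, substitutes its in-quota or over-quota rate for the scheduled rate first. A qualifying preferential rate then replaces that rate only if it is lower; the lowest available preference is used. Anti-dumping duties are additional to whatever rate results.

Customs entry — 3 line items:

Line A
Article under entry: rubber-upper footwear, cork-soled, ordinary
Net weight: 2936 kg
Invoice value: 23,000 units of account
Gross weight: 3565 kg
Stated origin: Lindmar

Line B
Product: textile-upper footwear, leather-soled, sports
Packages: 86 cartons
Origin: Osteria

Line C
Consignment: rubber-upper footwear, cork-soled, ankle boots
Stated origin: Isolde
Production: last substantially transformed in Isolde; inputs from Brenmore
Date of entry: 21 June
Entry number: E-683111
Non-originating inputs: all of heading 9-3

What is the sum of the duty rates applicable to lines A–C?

Line A: rubber-upper → 9-2; cork-soled → 9-2-2; ordinary → 9-2-2-2. Scheduled 21%. quota on 9-2-2 open → in-quota 8%. → 8%.
Line B: textile-upper → 9-1; leather-soled → 9-1-1; sports → 9-1-1-3. Scheduled 28%. No special measure applies. → 28%.
Line C: rubber-upper → 9-2; cork-soled → 9-2-2; ankle boots → 9-2-2-1. Scheduled 14%. quota on 9-2-2 open → in-quota 8%; Isolde agreement on 9-2-2: CTH met → 17% available; Isolde agreement on 9-2-2: not wholly obtained; preference 17% not lower than 8% → no reduction. → 8%.
Sum: 8% + 28% + 8% = 44%.

44%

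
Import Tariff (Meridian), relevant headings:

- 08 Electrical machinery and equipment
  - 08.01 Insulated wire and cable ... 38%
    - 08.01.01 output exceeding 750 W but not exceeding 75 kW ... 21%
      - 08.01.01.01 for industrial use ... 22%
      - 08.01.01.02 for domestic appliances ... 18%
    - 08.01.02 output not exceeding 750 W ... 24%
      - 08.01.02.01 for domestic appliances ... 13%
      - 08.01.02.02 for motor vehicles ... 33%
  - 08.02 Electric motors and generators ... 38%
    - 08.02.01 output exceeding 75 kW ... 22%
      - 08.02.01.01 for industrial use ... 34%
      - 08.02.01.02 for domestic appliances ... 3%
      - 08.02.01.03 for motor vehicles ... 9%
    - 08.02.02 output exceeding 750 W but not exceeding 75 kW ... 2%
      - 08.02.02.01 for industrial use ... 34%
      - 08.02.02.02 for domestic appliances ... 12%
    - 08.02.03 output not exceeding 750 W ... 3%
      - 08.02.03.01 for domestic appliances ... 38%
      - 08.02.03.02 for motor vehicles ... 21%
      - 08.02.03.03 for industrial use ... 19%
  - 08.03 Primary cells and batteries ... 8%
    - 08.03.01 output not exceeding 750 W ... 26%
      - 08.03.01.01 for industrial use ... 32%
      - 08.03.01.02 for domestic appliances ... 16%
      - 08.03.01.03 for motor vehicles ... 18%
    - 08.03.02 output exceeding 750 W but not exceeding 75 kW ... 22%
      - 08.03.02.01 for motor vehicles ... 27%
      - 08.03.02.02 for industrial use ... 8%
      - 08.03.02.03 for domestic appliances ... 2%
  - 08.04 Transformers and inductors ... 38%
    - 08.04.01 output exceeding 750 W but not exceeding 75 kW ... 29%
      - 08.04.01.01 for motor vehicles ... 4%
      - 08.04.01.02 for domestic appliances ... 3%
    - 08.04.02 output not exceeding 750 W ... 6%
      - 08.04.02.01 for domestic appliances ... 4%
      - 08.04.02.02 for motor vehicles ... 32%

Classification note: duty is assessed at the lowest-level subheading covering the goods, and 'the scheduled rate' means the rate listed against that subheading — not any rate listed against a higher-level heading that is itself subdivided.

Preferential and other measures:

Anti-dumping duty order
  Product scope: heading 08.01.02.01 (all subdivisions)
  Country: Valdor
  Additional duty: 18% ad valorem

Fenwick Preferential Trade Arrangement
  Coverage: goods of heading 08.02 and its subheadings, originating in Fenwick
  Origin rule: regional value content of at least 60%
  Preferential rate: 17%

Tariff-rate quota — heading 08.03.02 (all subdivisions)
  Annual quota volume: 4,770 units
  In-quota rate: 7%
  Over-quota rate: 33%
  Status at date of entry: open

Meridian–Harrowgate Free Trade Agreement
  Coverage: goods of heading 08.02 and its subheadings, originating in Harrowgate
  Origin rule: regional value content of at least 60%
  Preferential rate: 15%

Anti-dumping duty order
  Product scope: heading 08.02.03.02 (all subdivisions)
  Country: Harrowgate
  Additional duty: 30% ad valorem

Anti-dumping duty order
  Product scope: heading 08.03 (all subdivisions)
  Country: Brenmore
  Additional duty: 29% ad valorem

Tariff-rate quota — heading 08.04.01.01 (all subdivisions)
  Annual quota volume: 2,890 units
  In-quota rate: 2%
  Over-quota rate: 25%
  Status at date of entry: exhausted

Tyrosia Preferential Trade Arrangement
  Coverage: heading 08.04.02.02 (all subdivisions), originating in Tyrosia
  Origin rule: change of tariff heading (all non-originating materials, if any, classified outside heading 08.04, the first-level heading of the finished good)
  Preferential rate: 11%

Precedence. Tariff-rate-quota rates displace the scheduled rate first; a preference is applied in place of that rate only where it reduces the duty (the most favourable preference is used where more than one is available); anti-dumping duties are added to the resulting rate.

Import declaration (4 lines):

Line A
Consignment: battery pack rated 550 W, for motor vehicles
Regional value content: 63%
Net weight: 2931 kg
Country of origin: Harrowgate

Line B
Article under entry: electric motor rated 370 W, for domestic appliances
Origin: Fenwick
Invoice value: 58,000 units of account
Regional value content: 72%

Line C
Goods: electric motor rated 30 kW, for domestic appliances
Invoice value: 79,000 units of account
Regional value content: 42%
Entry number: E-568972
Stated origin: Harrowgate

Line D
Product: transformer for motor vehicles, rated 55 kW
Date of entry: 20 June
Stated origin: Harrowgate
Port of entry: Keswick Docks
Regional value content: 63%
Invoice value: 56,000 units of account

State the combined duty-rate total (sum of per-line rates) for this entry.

72%

Line A: battery pack → 08.03; rated 550 W → 08.03.01; for motor vehicles → 08.03.01.03. Scheduled 18%. Harrowgate agreement on 08.02: 08.03.01.03 not covered. → 18%.
Line B: electric motor → 08.02; rated 370 W → 08.02.03; for domestic appliances → 08.02.03.01. Scheduled 38%. Fenwick agreement on 08.02: RVC ≥ 60% → 17% available; preferential 17%. → 17%.
Line C: electric motor → 08.02; rated 30 kW → 08.02.02; for domestic appliances → 08.02.02.02. Scheduled 12%. Harrowgate agreement on 08.02: RVC < 60%. → 12%.
Line D: transformer → 08.04; rated 55 kW → 08.04.01; for motor vehicles → 08.04.01.01. Scheduled 4%. quota on 08.04.01.01 exhausted → over-quota 25%; Harrowgate agreement on 08.02: 08.04.01.01 not covered. → 25%.
Sum: 18% + 17% + 12% + 25% = 72%.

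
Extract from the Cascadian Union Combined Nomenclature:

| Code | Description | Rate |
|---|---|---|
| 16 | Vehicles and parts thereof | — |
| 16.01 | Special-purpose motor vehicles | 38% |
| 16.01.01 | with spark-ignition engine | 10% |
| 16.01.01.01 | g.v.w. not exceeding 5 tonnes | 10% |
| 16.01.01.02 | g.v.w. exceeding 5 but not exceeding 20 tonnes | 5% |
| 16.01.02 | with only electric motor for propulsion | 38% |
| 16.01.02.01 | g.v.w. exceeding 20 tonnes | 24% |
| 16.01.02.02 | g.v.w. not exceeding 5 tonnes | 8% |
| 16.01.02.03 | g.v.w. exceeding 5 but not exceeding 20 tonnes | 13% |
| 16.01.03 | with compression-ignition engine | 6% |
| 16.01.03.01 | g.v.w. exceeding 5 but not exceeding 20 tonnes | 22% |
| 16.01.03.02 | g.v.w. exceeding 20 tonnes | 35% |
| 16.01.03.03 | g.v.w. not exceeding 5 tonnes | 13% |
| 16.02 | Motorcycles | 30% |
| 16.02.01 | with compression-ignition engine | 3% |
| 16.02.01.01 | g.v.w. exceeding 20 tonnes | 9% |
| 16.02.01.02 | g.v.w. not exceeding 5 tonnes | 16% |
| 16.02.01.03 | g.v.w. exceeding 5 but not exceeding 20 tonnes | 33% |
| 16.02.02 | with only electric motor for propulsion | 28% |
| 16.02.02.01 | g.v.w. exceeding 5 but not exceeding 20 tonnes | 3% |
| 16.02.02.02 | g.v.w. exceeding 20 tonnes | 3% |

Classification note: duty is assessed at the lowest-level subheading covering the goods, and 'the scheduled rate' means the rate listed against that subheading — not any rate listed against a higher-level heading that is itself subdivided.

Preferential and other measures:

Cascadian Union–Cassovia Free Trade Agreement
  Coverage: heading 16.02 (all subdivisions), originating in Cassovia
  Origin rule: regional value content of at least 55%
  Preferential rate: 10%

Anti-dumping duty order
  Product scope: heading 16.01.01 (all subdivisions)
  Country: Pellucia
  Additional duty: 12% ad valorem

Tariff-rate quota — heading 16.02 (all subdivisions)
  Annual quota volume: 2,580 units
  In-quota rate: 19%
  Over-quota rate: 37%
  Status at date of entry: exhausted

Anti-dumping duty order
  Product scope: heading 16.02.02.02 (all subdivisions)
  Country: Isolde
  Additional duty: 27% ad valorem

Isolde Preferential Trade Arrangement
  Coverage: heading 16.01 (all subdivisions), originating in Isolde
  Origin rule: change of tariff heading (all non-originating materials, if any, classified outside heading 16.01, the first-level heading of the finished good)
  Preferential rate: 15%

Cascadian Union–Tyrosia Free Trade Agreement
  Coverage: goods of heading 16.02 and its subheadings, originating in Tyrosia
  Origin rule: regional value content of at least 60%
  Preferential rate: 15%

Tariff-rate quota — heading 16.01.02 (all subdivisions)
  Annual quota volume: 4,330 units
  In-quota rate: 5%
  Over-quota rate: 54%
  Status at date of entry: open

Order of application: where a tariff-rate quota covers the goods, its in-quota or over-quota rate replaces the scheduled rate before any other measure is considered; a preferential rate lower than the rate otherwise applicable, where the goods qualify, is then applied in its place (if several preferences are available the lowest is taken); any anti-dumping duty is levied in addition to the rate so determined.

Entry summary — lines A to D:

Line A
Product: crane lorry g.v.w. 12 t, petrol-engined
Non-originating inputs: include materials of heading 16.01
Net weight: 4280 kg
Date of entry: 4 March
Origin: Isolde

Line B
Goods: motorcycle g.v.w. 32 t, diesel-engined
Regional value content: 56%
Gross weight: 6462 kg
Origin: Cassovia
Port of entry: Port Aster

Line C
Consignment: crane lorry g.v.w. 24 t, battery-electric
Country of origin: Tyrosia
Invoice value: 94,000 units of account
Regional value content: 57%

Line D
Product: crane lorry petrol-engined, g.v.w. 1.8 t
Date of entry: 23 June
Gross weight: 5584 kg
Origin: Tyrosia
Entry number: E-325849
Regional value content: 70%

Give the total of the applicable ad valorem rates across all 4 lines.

30%

Line A: crane lorry → 16.01; petrol-engined → 16.01.01; g.v.w. 12 t → 16.01.01.02. Scheduled 5%. Isolde agreement on 16.01: CTH not met. → 5%.
Line B: motorcycle → 16.02; diesel-engined → 16.02.01; g.v.w. 32 t → 16.02.01.01. Scheduled 9%. quota on 16.02 exhausted → over-quota 37%; Cassovia agreement on 16.02: RVC ≥ 55% → 10% available; preferential 10%. → 10%.
Line C: crane lorry → 16.01; battery-electric → 16.01.02; g.v.w. 24 t → 16.01.02.01. Scheduled 24%. quota on 16.01.02 open → in-quota 5%; Tyrosia agreement on 16.02: 16.01.02.01 not covered. → 5%.
Line D: crane lorry → 16.01; petrol-engined → 16.01.01; g.v.w. 1.8 t → 16.01.01.01. Scheduled 10%. Tyrosia agreement on 16.02: 16.01.01.01 not covered. → 10%.
Sum: 5% + 10% + 5% + 10% = 30%.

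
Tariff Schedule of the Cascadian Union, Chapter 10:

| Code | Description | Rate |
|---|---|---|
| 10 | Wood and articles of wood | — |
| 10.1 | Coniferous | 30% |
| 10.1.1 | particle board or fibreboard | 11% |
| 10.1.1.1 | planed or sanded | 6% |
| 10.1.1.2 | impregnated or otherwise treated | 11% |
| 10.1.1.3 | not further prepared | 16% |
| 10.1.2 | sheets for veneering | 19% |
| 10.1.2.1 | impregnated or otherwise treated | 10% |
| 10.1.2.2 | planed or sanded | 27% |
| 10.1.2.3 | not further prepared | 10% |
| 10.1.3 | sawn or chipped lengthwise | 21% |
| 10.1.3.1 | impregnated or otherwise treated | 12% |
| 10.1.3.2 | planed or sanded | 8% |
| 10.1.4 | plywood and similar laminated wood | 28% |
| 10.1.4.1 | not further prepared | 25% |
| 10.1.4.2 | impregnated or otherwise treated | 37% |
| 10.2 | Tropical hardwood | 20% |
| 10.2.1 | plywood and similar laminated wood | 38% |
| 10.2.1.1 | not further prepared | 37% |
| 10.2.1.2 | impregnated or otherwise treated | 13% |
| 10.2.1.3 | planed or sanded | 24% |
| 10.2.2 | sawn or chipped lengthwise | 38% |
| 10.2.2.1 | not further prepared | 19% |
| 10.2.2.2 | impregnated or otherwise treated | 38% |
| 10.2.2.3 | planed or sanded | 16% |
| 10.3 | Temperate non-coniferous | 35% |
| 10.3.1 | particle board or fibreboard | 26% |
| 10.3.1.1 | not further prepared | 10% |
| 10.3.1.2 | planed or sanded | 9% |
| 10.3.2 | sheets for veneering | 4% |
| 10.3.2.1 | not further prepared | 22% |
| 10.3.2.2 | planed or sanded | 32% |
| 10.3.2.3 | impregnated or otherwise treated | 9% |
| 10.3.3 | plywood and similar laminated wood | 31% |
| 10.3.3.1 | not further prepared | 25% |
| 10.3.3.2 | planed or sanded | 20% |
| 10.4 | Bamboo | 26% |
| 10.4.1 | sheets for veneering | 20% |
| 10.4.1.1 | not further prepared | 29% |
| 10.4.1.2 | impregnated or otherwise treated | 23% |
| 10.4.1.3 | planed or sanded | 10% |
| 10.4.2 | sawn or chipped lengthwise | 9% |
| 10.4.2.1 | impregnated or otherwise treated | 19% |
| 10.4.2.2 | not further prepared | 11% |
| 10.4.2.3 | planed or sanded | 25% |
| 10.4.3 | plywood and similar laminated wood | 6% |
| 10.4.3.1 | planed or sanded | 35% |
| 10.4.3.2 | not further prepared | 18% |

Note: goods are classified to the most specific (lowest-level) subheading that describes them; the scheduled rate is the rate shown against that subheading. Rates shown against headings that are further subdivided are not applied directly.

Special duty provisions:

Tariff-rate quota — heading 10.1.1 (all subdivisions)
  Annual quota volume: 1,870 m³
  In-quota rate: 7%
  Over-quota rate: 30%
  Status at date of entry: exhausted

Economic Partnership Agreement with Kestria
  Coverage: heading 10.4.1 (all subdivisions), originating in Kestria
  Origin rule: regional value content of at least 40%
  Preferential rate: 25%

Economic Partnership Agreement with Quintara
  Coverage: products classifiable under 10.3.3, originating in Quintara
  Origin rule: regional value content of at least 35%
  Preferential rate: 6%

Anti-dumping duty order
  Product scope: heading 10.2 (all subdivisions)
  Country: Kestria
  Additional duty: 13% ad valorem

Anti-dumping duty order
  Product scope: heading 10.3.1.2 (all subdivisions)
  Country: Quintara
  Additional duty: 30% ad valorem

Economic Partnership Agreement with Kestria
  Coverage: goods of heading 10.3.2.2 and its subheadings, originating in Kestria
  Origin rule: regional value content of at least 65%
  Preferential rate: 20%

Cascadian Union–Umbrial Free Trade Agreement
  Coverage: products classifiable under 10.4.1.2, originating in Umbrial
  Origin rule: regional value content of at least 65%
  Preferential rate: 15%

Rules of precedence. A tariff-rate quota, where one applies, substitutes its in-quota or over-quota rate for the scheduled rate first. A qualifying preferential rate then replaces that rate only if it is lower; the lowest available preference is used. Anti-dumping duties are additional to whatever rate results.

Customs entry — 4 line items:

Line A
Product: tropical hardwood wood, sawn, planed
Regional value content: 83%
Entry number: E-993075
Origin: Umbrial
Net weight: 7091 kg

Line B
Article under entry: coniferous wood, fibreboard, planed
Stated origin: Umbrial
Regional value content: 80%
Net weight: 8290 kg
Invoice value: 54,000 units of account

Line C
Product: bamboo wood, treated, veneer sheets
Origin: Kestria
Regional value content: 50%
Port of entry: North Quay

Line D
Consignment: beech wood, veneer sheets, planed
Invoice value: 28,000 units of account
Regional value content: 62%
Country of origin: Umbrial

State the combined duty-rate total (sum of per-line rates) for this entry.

101%

Line A: tropical hardwood → 10.2; sawn → 10.2.2; planed → 10.2.2.3. Scheduled 16%. Umbrial agreement on 10.4.1.2: 10.2.2.3 not covered. → 16%.
Line B: coniferous → 10.1; fibreboard → 10.1.1; planed → 10.1.1.1. Scheduled 6%. quota on 10.1.1 exhausted → over-quota 30%; Umbrial agreement on 10.4.1.2: 10.1.1.1 not covered. → 30%.
Line C: bamboo → 10.4; veneer sheets → 10.4.1; treated → 10.4.1.2. Scheduled 23%. Kestria agreement on 10.4.1: RVC ≥ 40% → 25% available; Kestria agreement on 10.3.2.2: 10.4.1.2 not covered; preference 25% not lower than 23% → no reduction. → 23%.
Line D: beech → 10.3; veneer sheets → 10.3.2; planed → 10.3.2.2. Scheduled 32%. Umbrial agreement on 10.4.1.2: 10.3.2.2 not covered. → 32%.
Sum: 16% + 30% + 23% + 32% = 101%.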